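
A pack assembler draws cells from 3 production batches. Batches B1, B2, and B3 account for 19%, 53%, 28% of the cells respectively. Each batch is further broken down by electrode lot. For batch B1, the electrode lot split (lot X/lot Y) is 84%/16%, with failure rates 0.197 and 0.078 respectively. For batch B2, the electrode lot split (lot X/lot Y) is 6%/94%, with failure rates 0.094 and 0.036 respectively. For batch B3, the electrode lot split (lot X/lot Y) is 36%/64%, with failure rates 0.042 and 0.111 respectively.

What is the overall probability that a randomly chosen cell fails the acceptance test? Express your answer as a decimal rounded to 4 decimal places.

0.0789

P(F|B1) = 0.84·0.197 + 0.16·0.078 = 0.16548 + 0.01248 = 0.17796
P(F|B2) = 0.06·0.094 + 0.94·0.036 = 0.00564 + 0.03384 = 0.03948
P(F|B3) = 0.36·0.042 + 0.64·0.111 = 0.01512 + 0.07104 = 0.08616
Then overall,
P(F) = 0.19·0.17796 + 0.53·0.03948 + 0.28·0.08616
      = 0.0338124 + 0.0209244 + 0.0241248 = 0.0788616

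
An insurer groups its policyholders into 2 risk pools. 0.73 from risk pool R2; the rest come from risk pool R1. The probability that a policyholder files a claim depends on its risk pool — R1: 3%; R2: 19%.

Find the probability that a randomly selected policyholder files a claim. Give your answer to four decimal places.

0.1468

P(R1) = 1 − (0.73) = 0.27.
P(C) = P(C|R1)·P(R1) + P(C|R2)·P(R2)
      = 0.03·0.27 + 0.19·0.73
      = 0.0081 + 0.1387 = 0.1468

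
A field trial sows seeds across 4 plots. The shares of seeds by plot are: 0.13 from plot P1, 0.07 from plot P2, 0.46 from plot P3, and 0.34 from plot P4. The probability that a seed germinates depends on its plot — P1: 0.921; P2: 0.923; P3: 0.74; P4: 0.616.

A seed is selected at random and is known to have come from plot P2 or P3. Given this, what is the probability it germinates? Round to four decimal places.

P(G|S) ≈ 0.7642

Let S = {P2, P3}.
P(S) = 0.07 + 0.46 = 0.53.
P(G ∩ S) = 0.923·0.07 + 0.74·0.46 = 0.06461 + 0.3404 = 0.40501.
P(G | S) = 0.40501 / 0.53 = 0.764170…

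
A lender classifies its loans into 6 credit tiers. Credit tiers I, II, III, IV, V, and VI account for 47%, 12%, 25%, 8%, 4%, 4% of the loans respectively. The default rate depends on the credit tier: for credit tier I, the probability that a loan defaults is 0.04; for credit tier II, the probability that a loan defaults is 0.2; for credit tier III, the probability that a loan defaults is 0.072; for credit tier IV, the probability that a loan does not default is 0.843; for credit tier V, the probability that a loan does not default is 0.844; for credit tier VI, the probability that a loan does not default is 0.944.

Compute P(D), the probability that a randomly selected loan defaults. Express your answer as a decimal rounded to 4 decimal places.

P(D) ≈ 0.0818

P(D|IV) = 1 − 0.843 = 0.157.
P(D|V) = 1 − 0.844 = 0.156.
P(D|VI) = 1 − 0.944 = 0.056.
By the law of total probability,
P(D) = P(D|I)·P(I) + P(D|II)·P(II) + P(D|III)·P(III) + P(D|IV)·P(IV) + P(D|V)·P(V) + P(D|VI)·P(VI)
      = 0.04·0.47 + 0.2·0.12 + 0.072·0.25 + 0.157·0.08 + 0.156·0.04 + 0.056·0.04
      = 0.0188 + 0.024 + 0.018 + 0.01256 + 0.00624 + 0.00224 = 0.08184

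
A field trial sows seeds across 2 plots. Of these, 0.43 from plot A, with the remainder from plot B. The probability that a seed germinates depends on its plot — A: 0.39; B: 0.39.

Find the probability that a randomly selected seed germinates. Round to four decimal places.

P(B) = 1 − (0.43) = 0.57.
Summing over the partition,
P(G) = P(G|A)·P(A) + P(G|B)·P(B)
      = 0.39·0.43 + 0.39·0.57
      = 0.1677 + 0.2223 = 0.39

P(G) ≈ 0.3900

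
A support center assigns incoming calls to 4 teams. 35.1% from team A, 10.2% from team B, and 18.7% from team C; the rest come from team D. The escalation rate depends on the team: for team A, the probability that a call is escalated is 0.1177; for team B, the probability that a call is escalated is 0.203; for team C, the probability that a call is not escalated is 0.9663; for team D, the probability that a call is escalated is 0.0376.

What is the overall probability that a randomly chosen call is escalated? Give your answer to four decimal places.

0.0819

P(D) = 1 − (0.351 + 0.102 + 0.187) = 0.36.
P(E|C) = 1 − 0.9663 = 0.0337.
P(E) = P(E|A)·P(A) + P(E|B)·P(B) + P(E|C)·P(C) + P(E|D)·P(D)
      = 0.1177·0.351 + 0.203·0.102 + 0.0337·0.187 + 0.0376·0.36
      = 0.0413127 + 0.020706 + 0.0063019 + 0.013536 = 0.0818566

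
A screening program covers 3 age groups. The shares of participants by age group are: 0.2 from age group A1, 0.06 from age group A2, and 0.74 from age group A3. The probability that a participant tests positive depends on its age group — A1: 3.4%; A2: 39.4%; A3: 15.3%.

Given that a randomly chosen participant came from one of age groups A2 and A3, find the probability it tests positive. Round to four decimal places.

Let S = {A2, A3}.
P(S) = 0.06 + 0.74 = 0.8.
P(T ∩ S) = 0.394·0.06 + 0.153·0.74 = 0.02364 + 0.11322 = 0.13686.
P(T | S) = 0.13686 / 0.8 = 0.171075…

0.1711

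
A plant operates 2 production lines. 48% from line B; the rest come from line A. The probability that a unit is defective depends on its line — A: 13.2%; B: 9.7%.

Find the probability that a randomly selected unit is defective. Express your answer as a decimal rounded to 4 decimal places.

0.1152

P(A) = 1 − (0.48) = 0.52.
P(D) = P(D|A)·P(A) + P(D|B)·P(B)
      = 0.132·0.52 + 0.097·0.48
      = 0.06864 + 0.04656 = 0.1152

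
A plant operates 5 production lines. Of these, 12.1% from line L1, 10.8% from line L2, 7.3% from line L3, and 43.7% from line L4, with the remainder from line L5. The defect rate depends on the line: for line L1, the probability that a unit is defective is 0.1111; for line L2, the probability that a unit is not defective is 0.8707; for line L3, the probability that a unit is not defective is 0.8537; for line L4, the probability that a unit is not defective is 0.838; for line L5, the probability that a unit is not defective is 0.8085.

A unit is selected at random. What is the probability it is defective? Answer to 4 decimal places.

P(D) ≈ 0.1589

P(L5) = 1 − (0.121 + 0.108 + 0.073 + 0.437) = 0.261.
P(D|L2) = 1 − 0.8707 = 0.1293.
P(D|L3) = 1 − 0.8537 = 0.1463.
P(D|L4) = 1 − 0.838 = 0.162.
P(D|L5) = 1 − 0.8085 = 0.1915.
P(D) = P(D|L1)·P(L1) + P(D|L2)·P(L2) + P(D|L3)·P(L3) + P(D|L4)·P(L4) + P(D|L5)·P(L5)
      = 0.1111·0.121 + 0.1293·0.108 + 0.1463·0.073 + 0.162·0.437 + 0.1915·0.261
      = 0.0134431 + 0.0139644 + 0.0106799 + 0.070794 + 0.0499815 = 0.1588629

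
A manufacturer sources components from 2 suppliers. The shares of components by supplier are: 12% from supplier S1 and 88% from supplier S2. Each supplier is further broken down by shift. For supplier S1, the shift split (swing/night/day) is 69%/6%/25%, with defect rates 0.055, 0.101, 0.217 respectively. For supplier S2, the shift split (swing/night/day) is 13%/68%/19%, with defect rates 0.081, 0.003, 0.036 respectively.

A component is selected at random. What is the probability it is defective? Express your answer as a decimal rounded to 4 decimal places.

P(D|S1) = 0.69·0.055 + 0.06·0.101 + 0.25·0.217 = 0.03795 + 0.00606 + 0.05425 = 0.09826
P(D|S2) = 0.13·0.081 + 0.68·0.003 + 0.19·0.036 = 0.01053 + 0.00204 + 0.00684 = 0.01941
Then overall,
P(D) = 0.12·0.09826 + 0.88·0.01941
      = 0.0117912 + 0.0170808 = 0.028872

0.0289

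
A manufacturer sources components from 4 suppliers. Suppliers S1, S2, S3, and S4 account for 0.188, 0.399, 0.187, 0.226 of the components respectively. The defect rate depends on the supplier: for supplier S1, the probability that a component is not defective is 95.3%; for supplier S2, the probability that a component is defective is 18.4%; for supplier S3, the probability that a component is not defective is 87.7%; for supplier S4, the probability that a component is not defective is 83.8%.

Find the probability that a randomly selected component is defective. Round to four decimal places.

P(D) ≈ 0.1419

P(D|S1) = 1 − 0.953 = 0.047.
P(D|S3) = 1 − 0.877 = 0.123.
P(D|S4) = 1 − 0.838 = 0.162.
Using total probability over the partition,
P(D) = P(D|S1)·P(S1) + P(D|S2)·P(S2) + P(D|S3)·P(S3) + P(D|S4)·P(S4)
      = 0.047·0.188 + 0.184·0.399 + 0.123·0.187 + 0.162·0.226
      = 0.008836 + 0.073416 + 0.023001 + 0.036612 = 0.141865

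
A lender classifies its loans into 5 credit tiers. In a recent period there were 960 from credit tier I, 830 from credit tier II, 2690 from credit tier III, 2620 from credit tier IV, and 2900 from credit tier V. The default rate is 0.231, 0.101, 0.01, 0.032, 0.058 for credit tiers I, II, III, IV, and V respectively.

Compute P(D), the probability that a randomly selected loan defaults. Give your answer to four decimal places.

Total: 960 + 830 + 2690 + 2620 + 2900 = 10000.
P(I) = 960/10000 = 0.096. P(II) = 830/10000 = 0.083. P(III) = 2690/10000 = 0.269. P(IV) = 2620/10000 = 0.262. P(V) = 2900/10000 = 0.29.
P(D) = P(D|I)·P(I) + P(D|II)·P(II) + P(D|III)·P(III) + P(D|IV)·P(IV) + P(D|V)·P(V)
      = 0.231·0.096 + 0.101·0.083 + 0.01·0.269 + 0.032·0.262 + 0.058·0.29
      = 0.022176 + 0.008383 + 0.00269 + 0.008384 + 0.01682 = 0.058453

0.0585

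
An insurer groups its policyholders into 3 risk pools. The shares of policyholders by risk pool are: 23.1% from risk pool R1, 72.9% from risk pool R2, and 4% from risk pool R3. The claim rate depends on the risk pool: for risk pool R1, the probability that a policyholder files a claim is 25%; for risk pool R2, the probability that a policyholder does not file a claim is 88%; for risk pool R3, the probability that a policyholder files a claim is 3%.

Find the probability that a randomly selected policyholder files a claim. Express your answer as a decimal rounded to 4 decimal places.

0.1464

P(C|R2) = 1 − 0.88 = 0.12.
P(C) = P(C|R1)·P(R1) + P(C|R2)·P(R2) + P(C|R3)·P(R3)
      = 0.25·0.231 + 0.12·0.729 + 0.03·0.04
      = 0.05775 + 0.08748 + 0.0012 = 0.14643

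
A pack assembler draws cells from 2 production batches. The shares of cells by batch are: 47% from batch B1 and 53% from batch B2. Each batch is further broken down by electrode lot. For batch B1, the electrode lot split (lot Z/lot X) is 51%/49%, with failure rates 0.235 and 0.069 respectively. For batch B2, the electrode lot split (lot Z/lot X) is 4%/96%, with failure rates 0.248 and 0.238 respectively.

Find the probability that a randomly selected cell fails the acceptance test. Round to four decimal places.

0.1986

P(F|B1) = 0.51·0.235 + 0.49·0.069 = 0.11985 + 0.03381 = 0.15366
P(F|B2) = 0.04·0.248 + 0.96·0.238 = 0.00992 + 0.22848 = 0.2384
Then overall,
P(F) = 0.47·0.15366 + 0.53·0.2384
      = 0.0722202 + 0.126352 = 0.1985722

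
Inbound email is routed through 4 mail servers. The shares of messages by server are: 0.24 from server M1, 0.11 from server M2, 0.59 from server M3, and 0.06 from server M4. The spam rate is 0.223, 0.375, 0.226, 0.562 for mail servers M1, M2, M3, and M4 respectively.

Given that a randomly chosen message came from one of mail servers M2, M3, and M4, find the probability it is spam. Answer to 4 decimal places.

Let J = {M2, M3, M4}.
P(J) = 0.11 + 0.59 + 0.06 = 0.76.
P(S ∩ J) = 0.375·0.11 + 0.226·0.59 + 0.562·0.06 = 0.04125 + 0.13334 + 0.03372 = 0.20831.
P(S | J) = 0.20831 / 0.76 = 0.274092…

0.2741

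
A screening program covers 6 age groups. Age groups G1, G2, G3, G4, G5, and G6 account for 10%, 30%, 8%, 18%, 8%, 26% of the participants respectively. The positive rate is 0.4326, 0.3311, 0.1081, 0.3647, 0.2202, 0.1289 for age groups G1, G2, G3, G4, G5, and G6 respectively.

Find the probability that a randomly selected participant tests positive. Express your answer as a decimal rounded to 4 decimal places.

P(T) ≈ 0.2680

P(T) = P(T|G1)·P(G1) + P(T|G2)·P(G2) + P(T|G3)·P(G3) + P(T|G4)·P(G4) + P(T|G5)·P(G5) + P(T|G6)·P(G6)
      = 0.4326·0.1 + 0.3311·0.3 + 0.1081·0.08 + 0.3647·0.18 + 0.2202·0.08 + 0.1289·0.26
      = 0.04326 + 0.09933 + 0.008648 + 0.065646 + 0.017616 + 0.033514 = 0.268014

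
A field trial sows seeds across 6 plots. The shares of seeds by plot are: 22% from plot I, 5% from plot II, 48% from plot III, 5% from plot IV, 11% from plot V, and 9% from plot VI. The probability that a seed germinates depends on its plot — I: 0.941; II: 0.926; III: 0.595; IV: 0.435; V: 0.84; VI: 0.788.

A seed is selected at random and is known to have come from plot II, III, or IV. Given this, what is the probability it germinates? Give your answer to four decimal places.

0.6097

Let S = {II, III, IV}.
P(S) = 0.05 + 0.48 + 0.05 = 0.58.
P(G ∩ S) = 0.926·0.05 + 0.595·0.48 + 0.435·0.05 = 0.0463 + 0.2856 + 0.02175 = 0.35365.
P(G | S) = 0.35365 / 0.58 = 0.609741…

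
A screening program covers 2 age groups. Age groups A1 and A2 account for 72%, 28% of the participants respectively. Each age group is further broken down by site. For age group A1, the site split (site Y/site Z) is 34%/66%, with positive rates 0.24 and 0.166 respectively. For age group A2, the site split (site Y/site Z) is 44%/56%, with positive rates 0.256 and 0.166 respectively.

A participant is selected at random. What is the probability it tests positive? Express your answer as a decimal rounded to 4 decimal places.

P(T) ≈ 0.1952

P(T|A1) = 0.34·0.24 + 0.66·0.166 = 0.0816 + 0.10956 = 0.19116
P(T|A2) = 0.44·0.256 + 0.56·0.166 = 0.11264 + 0.09296 = 0.2056
By total probability over the outer partition,
P(T) = 0.72·0.19116 + 0.28·0.2056
      = 0.1376352 + 0.057568 = 0.1952032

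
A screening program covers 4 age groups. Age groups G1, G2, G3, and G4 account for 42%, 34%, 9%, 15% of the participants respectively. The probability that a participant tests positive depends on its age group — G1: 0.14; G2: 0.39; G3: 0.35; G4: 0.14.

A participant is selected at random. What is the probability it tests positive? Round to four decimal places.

P(T) = P(T|G1)·P(G1) + P(T|G2)·P(G2) + P(T|G3)·P(G3) + P(T|G4)·P(G4)
      = 0.14·0.42 + 0.39·0.34 + 0.35·0.09 + 0.14·0.15
      = 0.0588 + 0.1326 + 0.0315 + 0.021 = 0.2439

0.2439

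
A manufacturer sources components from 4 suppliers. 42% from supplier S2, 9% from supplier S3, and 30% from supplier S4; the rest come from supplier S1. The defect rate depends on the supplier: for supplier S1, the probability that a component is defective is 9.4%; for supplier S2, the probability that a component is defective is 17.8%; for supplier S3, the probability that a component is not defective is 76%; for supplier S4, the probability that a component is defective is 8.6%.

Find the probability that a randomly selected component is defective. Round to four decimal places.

0.1400

P(S1) = 1 − (0.42 + 0.09 + 0.3) = 0.19.
P(D|S3) = 1 − 0.76 = 0.24.
P(D) = P(D|S1)·P(S1) + P(D|S2)·P(S2) + P(D|S3)·P(S3) + P(D|S4)·P(S4)
      = 0.094·0.19 + 0.178·0.42 + 0.24·0.09 + 0.086·0.3
      = 0.01786 + 0.07476 + 0.0216 + 0.0258 = 0.14002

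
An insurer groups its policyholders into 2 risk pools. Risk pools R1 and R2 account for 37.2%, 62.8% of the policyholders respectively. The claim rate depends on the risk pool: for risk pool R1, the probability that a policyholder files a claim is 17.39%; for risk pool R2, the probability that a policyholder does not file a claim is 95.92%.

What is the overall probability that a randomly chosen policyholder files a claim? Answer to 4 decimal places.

P(C|R2) = 1 − 0.9592 = 0.0408.
P(C) = P(C|R1)·P(R1) + P(C|R2)·P(R2)
      = 0.1739·0.372 + 0.0408·0.628
      = 0.0646908 + 0.0256224 = 0.0903132

P(C) ≈ 0.0903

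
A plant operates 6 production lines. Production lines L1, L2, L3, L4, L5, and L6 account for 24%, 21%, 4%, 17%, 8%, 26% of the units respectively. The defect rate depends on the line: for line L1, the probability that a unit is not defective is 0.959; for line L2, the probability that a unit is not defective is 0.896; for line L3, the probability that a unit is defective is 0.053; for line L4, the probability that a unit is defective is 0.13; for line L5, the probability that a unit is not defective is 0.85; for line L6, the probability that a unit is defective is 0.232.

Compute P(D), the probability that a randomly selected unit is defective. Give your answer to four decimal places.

P(D|L1) = 1 − 0.959 = 0.041.
P(D|L2) = 1 − 0.896 = 0.104.
P(D|L5) = 1 − 0.85 = 0.15.
P(D) = P(D|L1)·P(L1) + P(D|L2)·P(L2) + P(D|L3)·P(L3) + P(D|L4)·P(L4) + P(D|L5)·P(L5) + P(D|L6)·P(L6)
      = 0.041·0.24 + 0.104·0.21 + 0.053·0.04 + 0.13·0.17 + 0.15·0.08 + 0.232·0.26
      = 0.00984 + 0.02184 + 0.00212 + 0.0221 + 0.012 + 0.06032 = 0.12822

P(D) ≈ 0.1282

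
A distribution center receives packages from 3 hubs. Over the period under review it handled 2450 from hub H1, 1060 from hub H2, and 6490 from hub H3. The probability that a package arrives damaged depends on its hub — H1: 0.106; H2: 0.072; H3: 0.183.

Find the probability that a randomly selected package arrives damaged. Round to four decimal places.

P(D) ≈ 0.1524

Total: 2450 + 1060 + 6490 = 10000.
P(H1) = 2450/10000 = 0.245. P(H2) = 1060/10000 = 0.106. P(H3) = 6490/10000 = 0.649.
P(D) = P(D|H1)·P(H1) + P(D|H2)·P(H2) + P(D|H3)·P(H3)
      = 0.106·0.245 + 0.072·0.106 + 0.183·0.649
      = 0.02597 + 0.007632 + 0.118767 = 0.152369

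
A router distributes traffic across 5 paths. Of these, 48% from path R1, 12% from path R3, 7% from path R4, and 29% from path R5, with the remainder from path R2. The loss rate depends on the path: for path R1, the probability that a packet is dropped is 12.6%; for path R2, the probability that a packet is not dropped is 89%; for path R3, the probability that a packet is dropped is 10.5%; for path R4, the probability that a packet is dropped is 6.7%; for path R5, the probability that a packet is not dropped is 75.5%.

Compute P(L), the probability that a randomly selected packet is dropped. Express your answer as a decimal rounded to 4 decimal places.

P(L) ≈ 0.1532

P(R2) = 1 − (0.48 + 0.12 + 0.07 + 0.29) = 0.04.
P(L|R2) = 1 − 0.89 = 0.11.
P(L|R5) = 1 − 0.755 = 0.245.
By the law of total probability,
P(L) = P(L|R1)·P(R1) + P(L|R2)·P(R2) + P(L|R3)·P(R3) + P(L|R4)·P(R4) + P(L|R5)·P(R5)
      = 0.126·0.48 + 0.11·0.04 + 0.105·0.12 + 0.067·0.07 + 0.245·0.29
      = 0.06048 + 0.0044 + 0.0126 + 0.00469 + 0.07105 = 0.15322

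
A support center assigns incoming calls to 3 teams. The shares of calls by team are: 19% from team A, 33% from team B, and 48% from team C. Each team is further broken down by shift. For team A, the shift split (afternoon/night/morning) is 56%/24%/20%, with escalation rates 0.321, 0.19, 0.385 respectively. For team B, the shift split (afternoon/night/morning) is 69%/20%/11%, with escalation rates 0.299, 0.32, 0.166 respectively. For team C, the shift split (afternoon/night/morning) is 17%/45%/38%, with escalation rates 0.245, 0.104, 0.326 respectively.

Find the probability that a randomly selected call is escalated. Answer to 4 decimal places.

0.2546

P(E|A) = 0.56·0.321 + 0.24·0.19 + 0.2·0.385 = 0.17976 + 0.0456 + 0.077 = 0.30236
P(E|B) = 0.69·0.299 + 0.2·0.32 + 0.11·0.166 = 0.20631 + 0.064 + 0.01826 = 0.28857
P(E|C) = 0.17·0.245 + 0.45·0.104 + 0.38·0.326 = 0.04165 + 0.0468 + 0.12388 = 0.21233
Then overall,
P(E) = 0.19·0.30236 + 0.33·0.28857 + 0.48·0.21233
      = 0.0574484 + 0.0952281 + 0.1019184 = 0.2545949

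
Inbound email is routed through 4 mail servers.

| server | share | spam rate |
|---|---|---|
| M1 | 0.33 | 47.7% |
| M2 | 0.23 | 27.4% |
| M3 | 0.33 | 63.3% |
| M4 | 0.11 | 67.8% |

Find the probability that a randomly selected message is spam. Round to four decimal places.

P(S) ≈ 0.5039

P(S) = P(S|M1)·P(M1) + P(S|M2)·P(M2) + P(S|M3)·P(M3) + P(S|M4)·P(M4)
      = 0.477·0.33 + 0.274·0.23 + 0.633·0.33 + 0.678·0.11
      = 0.15741 + 0.06302 + 0.20889 + 0.07458 = 0.5039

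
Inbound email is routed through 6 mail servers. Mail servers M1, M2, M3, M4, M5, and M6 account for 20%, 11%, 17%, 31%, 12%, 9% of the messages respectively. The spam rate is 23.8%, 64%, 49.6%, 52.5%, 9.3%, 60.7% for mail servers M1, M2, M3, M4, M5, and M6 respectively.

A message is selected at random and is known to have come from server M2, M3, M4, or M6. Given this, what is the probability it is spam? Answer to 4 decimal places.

0.5472

Let J = {M2, M3, M4, M6}.
P(J) = 0.11 + 0.17 + 0.31 + 0.09 = 0.68.
P(S ∩ J) = 0.64·0.11 + 0.496·0.17 + 0.525·0.31 + 0.607·0.09 = 0.0704 + 0.08432 + 0.16275 + 0.05463 = 0.3721.
P(S | J) = 0.3721 / 0.68 = 0.547206…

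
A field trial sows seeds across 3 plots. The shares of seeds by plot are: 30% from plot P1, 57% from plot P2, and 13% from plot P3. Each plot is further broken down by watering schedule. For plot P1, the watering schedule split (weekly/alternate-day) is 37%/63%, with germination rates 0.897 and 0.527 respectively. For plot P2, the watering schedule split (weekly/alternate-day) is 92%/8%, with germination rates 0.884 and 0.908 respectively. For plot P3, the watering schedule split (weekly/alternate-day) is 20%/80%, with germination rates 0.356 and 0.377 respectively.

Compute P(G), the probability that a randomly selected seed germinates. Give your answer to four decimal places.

P(G|P1) = 0.37·0.897 + 0.63·0.527 = 0.33189 + 0.33201 = 0.6639
P(G|P2) = 0.92·0.884 + 0.08·0.908 = 0.81328 + 0.07264 = 0.88592
P(G|P3) = 0.2·0.356 + 0.8·0.377 = 0.0712 + 0.3016 = 0.3728
Then overall,
P(G) = 0.3·0.6639 + 0.57·0.88592 + 0.13·0.3728
      = 0.19917 + 0.5049744 + 0.048464 = 0.7526084

P(G) ≈ 0.7526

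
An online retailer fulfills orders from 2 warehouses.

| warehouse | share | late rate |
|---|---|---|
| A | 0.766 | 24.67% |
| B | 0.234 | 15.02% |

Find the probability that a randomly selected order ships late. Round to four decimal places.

P(L) = P(L|A)·P(A) + P(L|B)·P(B)
      = 0.2467·0.766 + 0.1502·0.234
      = 0.1889722 + 0.0351468 = 0.224119

0.2241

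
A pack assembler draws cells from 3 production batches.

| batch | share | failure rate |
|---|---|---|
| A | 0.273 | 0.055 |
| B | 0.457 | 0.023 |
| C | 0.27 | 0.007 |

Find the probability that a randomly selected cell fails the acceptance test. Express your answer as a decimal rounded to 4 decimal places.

0.0274

P(F) = P(F|A)·P(A) + P(F|B)·P(B) + P(F|C)·P(C)
      = 0.055·0.273 + 0.023·0.457 + 0.007·0.27
      = 0.015015 + 0.010511 + 0.00189 = 0.027416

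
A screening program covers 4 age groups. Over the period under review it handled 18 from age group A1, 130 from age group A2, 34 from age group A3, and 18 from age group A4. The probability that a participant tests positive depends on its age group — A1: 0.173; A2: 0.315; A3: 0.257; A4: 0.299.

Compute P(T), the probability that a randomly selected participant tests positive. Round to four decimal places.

P(T) ≈ 0.2909

Total: 18 + 130 + 34 + 18 = 200.
P(A1) = 18/200 = 0.09. P(A2) = 130/200 = 0.65. P(A3) = 34/200 = 0.17. P(A4) = 18/200 = 0.09.
P(T) = P(T|A1)·P(A1) + P(T|A2)·P(A2) + P(T|A3)·P(A3) + P(T|A4)·P(A4)
      = 0.173·0.09 + 0.315·0.65 + 0.257·0.17 + 0.299·0.09
      = 0.01557 + 0.20475 + 0.04369 + 0.02691 = 0.29092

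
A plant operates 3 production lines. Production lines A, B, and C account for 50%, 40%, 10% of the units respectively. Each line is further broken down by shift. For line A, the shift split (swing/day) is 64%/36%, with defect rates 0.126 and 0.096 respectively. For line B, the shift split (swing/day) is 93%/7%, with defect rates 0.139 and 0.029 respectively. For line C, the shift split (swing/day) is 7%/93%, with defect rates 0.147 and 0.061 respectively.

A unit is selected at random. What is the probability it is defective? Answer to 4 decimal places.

P(D|A) = 0.64·0.126 + 0.36·0.096 = 0.08064 + 0.03456 = 0.1152
P(D|B) = 0.93·0.139 + 0.07·0.029 = 0.12927 + 0.00203 = 0.1313
P(D|C) = 0.07·0.147 + 0.93·0.061 = 0.01029 + 0.05673 = 0.06702
Then overall,
P(D) = 0.5·0.1152 + 0.4·0.1313 + 0.1·0.06702
      = 0.0576 + 0.05252 + 0.006702 = 0.116822

P(D) ≈ 0.1168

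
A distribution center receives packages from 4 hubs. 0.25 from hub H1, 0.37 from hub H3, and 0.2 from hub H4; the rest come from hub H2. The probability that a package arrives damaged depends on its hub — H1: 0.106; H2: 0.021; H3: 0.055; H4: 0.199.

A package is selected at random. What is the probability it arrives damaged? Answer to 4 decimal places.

P(D) ≈ 0.0904

P(H2) = 1 − (0.25 + 0.37 + 0.2) = 0.18.
P(D) = P(D|H1)·P(H1) + P(D|H2)·P(H2) + P(D|H3)·P(H3) + P(D|H4)·P(H4)
      = 0.106·0.25 + 0.021·0.18 + 0.055·0.37 + 0.199·0.2
      = 0.0265 + 0.00378 + 0.02035 + 0.0398 = 0.09043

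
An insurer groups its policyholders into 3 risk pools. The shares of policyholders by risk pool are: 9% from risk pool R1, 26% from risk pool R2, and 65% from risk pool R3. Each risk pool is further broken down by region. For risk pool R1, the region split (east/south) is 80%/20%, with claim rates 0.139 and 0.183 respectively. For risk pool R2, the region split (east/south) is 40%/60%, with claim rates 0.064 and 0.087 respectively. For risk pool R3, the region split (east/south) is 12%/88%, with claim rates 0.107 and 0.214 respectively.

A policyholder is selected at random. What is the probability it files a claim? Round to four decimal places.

0.1643

P(C|R1) = 0.8·0.139 + 0.2·0.183 = 0.1112 + 0.0366 = 0.1478
P(C|R2) = 0.4·0.064 + 0.6·0.087 = 0.0256 + 0.0522 = 0.0778
P(C|R3) = 0.12·0.107 + 0.88·0.214 = 0.01284 + 0.18832 = 0.20116
By total probability over the outer partition,
P(C) = 0.09·0.1478 + 0.26·0.0778 + 0.65·0.20116
      = 0.013302 + 0.020228 + 0.130754 = 0.164284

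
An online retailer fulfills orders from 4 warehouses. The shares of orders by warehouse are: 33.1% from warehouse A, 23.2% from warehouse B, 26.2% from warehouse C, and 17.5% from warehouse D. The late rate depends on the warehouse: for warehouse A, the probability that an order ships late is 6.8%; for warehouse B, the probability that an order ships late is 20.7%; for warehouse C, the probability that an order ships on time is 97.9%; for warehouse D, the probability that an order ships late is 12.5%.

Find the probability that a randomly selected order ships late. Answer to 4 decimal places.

P(L|C) = 1 − 0.979 = 0.021.
Using total probability over the partition,
P(L) = P(L|A)·P(A) + P(L|B)·P(B) + P(L|C)·P(C) + P(L|D)·P(D)
      = 0.068·0.331 + 0.207·0.232 + 0.021·0.262 + 0.125·0.175
      = 0.022508 + 0.048024 + 0.005502 + 0.021875 = 0.097909

P(L) ≈ 0.0979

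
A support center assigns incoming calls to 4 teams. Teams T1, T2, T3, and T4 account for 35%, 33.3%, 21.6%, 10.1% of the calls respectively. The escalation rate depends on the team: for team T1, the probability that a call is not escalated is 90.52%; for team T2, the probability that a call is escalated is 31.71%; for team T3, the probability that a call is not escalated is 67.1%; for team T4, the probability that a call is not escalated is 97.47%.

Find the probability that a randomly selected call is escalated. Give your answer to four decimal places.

P(E|T1) = 1 − 0.9052 = 0.0948.
P(E|T3) = 1 − 0.671 = 0.329.
P(E|T4) = 1 − 0.9747 = 0.0253.
By the law of total probability,
P(E) = P(E|T1)·P(T1) + P(E|T2)·P(T2) + P(E|T3)·P(T3) + P(E|T4)·P(T4)
      = 0.0948·0.35 + 0.3171·0.333 + 0.329·0.216 + 0.0253·0.101
      = 0.03318 + 0.1055943 + 0.071064 + 0.0025553 = 0.2123936

P(E) ≈ 0.2124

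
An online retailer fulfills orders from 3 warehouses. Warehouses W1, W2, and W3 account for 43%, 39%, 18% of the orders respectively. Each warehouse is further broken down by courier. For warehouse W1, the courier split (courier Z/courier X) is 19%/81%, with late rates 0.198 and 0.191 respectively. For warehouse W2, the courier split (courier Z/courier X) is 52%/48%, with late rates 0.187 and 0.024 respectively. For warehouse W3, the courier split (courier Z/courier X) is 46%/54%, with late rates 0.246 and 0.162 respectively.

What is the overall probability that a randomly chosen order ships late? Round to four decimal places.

P(L|W1) = 0.19·0.198 + 0.81·0.191 = 0.03762 + 0.15471 = 0.19233
P(L|W2) = 0.52·0.187 + 0.48·0.024 = 0.09724 + 0.01152 = 0.10876
P(L|W3) = 0.46·0.246 + 0.54·0.162 = 0.11316 + 0.08748 = 0.20064
By total probability over the outer partition,
P(L) = 0.43·0.19233 + 0.39·0.10876 + 0.18·0.20064
      = 0.0827019 + 0.0424164 + 0.0361152 = 0.1612335

0.1612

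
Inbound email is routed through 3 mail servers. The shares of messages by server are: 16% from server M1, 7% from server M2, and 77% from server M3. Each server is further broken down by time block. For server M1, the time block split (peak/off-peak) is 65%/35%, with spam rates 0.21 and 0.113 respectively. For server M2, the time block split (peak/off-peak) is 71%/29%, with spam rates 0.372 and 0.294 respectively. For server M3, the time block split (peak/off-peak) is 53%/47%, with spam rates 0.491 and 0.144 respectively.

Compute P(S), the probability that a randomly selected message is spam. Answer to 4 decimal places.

P(S|M1) = 0.65·0.21 + 0.35·0.113 = 0.1365 + 0.03955 = 0.17605
P(S|M2) = 0.71·0.372 + 0.29·0.294 = 0.26412 + 0.08526 = 0.34938
P(S|M3) = 0.53·0.491 + 0.47·0.144 = 0.26023 + 0.06768 = 0.32791
Then overall,
P(S) = 0.16·0.17605 + 0.07·0.34938 + 0.77·0.32791
      = 0.028168 + 0.0244566 + 0.2524907 = 0.3051153

0.3051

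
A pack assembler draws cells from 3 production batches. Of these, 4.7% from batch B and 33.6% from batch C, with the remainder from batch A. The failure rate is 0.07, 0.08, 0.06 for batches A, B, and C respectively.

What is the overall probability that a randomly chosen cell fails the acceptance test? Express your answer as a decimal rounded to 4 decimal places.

P(A) = 1 − (0.047 + 0.336) = 0.617.
P(F) = P(F|A)·P(A) + P(F|B)·P(B) + P(F|C)·P(C)
      = 0.07·0.617 + 0.08·0.047 + 0.06·0.336
      = 0.04319 + 0.00376 + 0.02016 = 0.06711

0.0671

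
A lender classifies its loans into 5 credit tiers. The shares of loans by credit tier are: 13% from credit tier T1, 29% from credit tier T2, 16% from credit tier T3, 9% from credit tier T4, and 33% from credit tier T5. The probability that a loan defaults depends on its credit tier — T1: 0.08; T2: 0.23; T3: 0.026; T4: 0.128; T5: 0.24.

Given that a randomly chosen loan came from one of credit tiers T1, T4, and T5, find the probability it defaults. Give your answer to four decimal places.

Let S = {T1, T4, T5}.
P(S) = 0.13 + 0.09 + 0.33 = 0.55.
P(D ∩ S) = 0.08·0.13 + 0.128·0.09 + 0.24·0.33 = 0.0104 + 0.01152 + 0.0792 = 0.10112.
P(D | S) = 0.10112 / 0.55 = 0.183855…

P(D|S) ≈ 0.1839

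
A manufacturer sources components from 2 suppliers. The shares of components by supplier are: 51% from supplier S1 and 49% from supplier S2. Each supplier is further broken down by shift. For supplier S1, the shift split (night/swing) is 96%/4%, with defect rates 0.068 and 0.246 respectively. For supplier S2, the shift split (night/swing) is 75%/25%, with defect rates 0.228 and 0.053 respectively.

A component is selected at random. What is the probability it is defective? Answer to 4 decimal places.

P(D|S1) = 0.96·0.068 + 0.04·0.246 = 0.06528 + 0.00984 = 0.07512
P(D|S2) = 0.75·0.228 + 0.25·0.053 = 0.171 + 0.01325 = 0.18425
Then overall,
P(D) = 0.51·0.07512 + 0.49·0.18425
      = 0.0383112 + 0.0902825 = 0.1285937

0.1286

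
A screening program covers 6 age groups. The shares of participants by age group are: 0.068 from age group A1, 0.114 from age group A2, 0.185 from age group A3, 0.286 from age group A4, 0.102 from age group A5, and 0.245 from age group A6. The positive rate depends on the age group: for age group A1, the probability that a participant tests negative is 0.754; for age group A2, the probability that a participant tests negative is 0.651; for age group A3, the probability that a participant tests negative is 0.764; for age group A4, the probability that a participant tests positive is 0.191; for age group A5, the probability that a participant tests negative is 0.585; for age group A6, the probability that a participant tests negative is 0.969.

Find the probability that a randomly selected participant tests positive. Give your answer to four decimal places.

P(T) ≈ 0.2047

P(T|A1) = 1 − 0.754 = 0.246.
P(T|A2) = 1 − 0.651 = 0.349.
P(T|A3) = 1 − 0.764 = 0.236.
P(T|A5) = 1 − 0.585 = 0.415.
P(T|A6) = 1 − 0.969 = 0.031.
P(T) = P(T|A1)·P(A1) + P(T|A2)·P(A2) + P(T|A3)·P(A3) + P(T|A4)·P(A4) + P(T|A5)·P(A5) + P(T|A6)·P(A6)
      = 0.246·0.068 + 0.349·0.114 + 0.236·0.185 + 0.191·0.286 + 0.415·0.102 + 0.031·0.245
      = 0.016728 + 0.039786 + 0.04366 + 0.054626 + 0.04233 + 0.007595 = 0.204725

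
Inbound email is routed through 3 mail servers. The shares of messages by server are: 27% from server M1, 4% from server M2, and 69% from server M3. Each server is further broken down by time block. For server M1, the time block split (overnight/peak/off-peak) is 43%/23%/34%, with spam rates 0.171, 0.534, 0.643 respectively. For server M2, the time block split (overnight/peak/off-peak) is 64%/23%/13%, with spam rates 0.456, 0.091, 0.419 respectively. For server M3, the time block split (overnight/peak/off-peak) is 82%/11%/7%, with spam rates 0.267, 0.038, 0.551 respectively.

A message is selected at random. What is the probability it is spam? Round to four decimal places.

0.3073

P(S|M1) = 0.43·0.171 + 0.23·0.534 + 0.34·0.643 = 0.07353 + 0.12282 + 0.21862 = 0.41497
P(S|M2) = 0.64·0.456 + 0.23·0.091 + 0.13·0.419 = 0.29184 + 0.02093 + 0.05447 = 0.36724
P(S|M3) = 0.82·0.267 + 0.11·0.038 + 0.07·0.551 = 0.21894 + 0.00418 + 0.03857 = 0.26169
By total probability over the outer partition,
P(S) = 0.27·0.41497 + 0.04·0.36724 + 0.69·0.26169
      = 0.1120419 + 0.0146896 + 0.1805661 = 0.3072976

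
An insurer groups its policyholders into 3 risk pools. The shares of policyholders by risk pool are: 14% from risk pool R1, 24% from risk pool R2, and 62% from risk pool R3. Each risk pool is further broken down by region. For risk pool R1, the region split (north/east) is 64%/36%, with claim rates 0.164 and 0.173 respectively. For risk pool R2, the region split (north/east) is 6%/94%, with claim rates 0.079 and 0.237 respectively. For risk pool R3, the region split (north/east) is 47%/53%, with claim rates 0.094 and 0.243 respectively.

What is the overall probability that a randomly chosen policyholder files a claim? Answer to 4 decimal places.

P(C) ≈ 0.1853

P(C|R1) = 0.64·0.164 + 0.36·0.173 = 0.10496 + 0.06228 = 0.16724
P(C|R2) = 0.06·0.079 + 0.94·0.237 = 0.00474 + 0.22278 = 0.22752
P(C|R3) = 0.47·0.094 + 0.53·0.243 = 0.04418 + 0.12879 = 0.17297
Then overall,
P(C) = 0.14·0.16724 + 0.24·0.22752 + 0.62·0.17297
      = 0.0234136 + 0.0546048 + 0.1072414 = 0.1852598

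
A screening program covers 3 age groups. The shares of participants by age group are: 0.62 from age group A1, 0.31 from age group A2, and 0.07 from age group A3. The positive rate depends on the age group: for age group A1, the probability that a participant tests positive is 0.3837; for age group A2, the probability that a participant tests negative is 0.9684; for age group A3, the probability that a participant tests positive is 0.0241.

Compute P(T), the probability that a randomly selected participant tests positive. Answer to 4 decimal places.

0.2494

P(T|A2) = 1 − 0.9684 = 0.0316.
P(T) = P(T|A1)·P(A1) + P(T|A2)·P(A2) + P(T|A3)·P(A3)
      = 0.3837·0.62 + 0.0316·0.31 + 0.0241·0.07
      = 0.237894 + 0.009796 + 0.001687 = 0.249377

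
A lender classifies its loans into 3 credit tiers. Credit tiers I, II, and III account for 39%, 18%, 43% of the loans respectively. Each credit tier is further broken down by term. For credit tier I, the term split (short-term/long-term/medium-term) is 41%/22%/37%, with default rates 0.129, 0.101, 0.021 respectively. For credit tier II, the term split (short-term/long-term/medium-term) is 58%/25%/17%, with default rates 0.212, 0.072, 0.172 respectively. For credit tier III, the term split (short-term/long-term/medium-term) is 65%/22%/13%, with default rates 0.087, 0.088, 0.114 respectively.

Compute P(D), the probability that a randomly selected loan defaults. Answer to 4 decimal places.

0.1020

P(D|I) = 0.41·0.129 + 0.22·0.101 + 0.37·0.021 = 0.05289 + 0.02222 + 0.00777 = 0.08288
P(D|II) = 0.58·0.212 + 0.25·0.072 + 0.17·0.172 = 0.12296 + 0.018 + 0.02924 = 0.1702
P(D|III) = 0.65·0.087 + 0.22·0.088 + 0.13·0.114 = 0.05655 + 0.01936 + 0.01482 = 0.09073
By total probability over the outer partition,
P(D) = 0.39·0.08288 + 0.18·0.1702 + 0.43·0.09073
      = 0.0323232 + 0.030636 + 0.0390139 = 0.1019731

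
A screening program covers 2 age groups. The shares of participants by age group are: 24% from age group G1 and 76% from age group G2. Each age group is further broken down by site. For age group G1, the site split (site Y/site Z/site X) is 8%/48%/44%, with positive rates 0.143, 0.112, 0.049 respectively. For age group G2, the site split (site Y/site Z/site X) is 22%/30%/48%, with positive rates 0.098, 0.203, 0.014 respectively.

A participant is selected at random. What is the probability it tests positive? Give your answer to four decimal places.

0.0886

P(T|G1) = 0.08·0.143 + 0.48·0.112 + 0.44·0.049 = 0.01144 + 0.05376 + 0.02156 = 0.08676
P(T|G2) = 0.22·0.098 + 0.3·0.203 + 0.48·0.014 = 0.02156 + 0.0609 + 0.00672 = 0.08918
Then overall,
P(T) = 0.24·0.08676 + 0.76·0.08918
      = 0.0208224 + 0.0677768 = 0.0885992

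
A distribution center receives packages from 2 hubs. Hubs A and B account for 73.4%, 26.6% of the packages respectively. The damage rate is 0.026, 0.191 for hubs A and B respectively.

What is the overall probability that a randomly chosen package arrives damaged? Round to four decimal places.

P(D) = P(D|A)·P(A) + P(D|B)·P(B)
      = 0.026·0.734 + 0.191·0.266
      = 0.019084 + 0.050806 = 0.06989

P(D) ≈ 0.0699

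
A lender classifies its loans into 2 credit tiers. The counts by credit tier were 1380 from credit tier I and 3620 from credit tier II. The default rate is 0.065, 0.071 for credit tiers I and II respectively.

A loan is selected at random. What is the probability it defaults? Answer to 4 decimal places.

Total: 1380 + 3620 = 5000.
P(I) = 1380/5000 = 0.276. P(II) = 3620/5000 = 0.724.
Using total probability over the partition,
P(D) = P(D|I)·P(I) + P(D|II)·P(II)
      = 0.065·0.276 + 0.071·0.724
      = 0.01794 + 0.051404 = 0.069344

0.0693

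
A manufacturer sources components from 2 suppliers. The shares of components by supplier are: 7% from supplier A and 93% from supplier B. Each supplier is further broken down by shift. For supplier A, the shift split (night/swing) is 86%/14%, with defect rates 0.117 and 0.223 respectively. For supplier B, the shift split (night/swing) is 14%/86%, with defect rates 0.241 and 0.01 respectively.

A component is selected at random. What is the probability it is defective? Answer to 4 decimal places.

P(D|A) = 0.86·0.117 + 0.14·0.223 = 0.10062 + 0.03122 = 0.13184
P(D|B) = 0.14·0.241 + 0.86·0.01 = 0.03374 + 0.0086 = 0.04234
By total probability over the outer partition,
P(D) = 0.07·0.13184 + 0.93·0.04234
      = 0.0092288 + 0.0393762 = 0.048605

P(D) ≈ 0.0486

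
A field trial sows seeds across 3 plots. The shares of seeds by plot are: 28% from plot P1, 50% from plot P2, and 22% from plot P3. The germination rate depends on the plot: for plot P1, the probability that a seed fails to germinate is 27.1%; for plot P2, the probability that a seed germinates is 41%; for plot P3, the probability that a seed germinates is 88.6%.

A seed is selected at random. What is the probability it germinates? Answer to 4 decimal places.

P(G) ≈ 0.6040

P(G|P1) = 1 − 0.271 = 0.729.
P(G) = P(G|P1)·P(P1) + P(G|P2)·P(P2) + P(G|P3)·P(P3)
      = 0.729·0.28 + 0.41·0.5 + 0.886·0.22
      = 0.20412 + 0.205 + 0.19492 = 0.60404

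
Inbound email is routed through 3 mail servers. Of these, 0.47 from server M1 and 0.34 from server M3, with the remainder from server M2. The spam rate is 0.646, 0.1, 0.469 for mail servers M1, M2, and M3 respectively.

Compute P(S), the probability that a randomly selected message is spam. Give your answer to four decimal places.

P(M2) = 1 − (0.47 + 0.34) = 0.19.
Using total probability over the partition,
P(S) = P(S|M1)·P(M1) + P(S|M2)·P(M2) + P(S|M3)·P(M3)
      = 0.646·0.47 + 0.1·0.19 + 0.469·0.34
      = 0.30362 + 0.019 + 0.15946 = 0.48208

P(S) ≈ 0.4821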